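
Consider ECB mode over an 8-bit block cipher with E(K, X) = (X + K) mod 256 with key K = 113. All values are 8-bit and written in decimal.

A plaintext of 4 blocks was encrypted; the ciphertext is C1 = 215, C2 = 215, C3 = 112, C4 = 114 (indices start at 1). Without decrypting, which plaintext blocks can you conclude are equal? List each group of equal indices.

P1 = P2

ECB encrypts each block independently with the same key, so equal ciphertext blocks imply equal plaintext blocks.
C1 = C2 = 215, so P1 = P2.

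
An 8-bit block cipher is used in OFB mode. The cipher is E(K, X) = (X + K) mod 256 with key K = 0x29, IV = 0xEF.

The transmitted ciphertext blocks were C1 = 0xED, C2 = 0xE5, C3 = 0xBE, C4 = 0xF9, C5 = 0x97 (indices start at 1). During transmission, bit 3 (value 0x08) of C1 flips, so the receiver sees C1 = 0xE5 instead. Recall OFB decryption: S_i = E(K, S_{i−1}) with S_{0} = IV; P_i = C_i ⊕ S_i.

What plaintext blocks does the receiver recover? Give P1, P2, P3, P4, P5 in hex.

P1 = 0xFD, P2 = 0xA4, P3 = 0xD4, P4 = 0x6A, P5 = 0x2B

Only C1 changed, to 0xE5. In OFB, a change in C_i flips the same bit in P_i only; the keystream is unaffected. Decrypting the received ciphertext:
P1: S = E(K, 0xEF) = 0x18; 0xE5 ⊕ 0x18 = 0xFD.
P2: S = E(K, 0x18) = 0x41; 0xE5 ⊕ 0x41 = 0xA4.
P3: S = E(K, 0x41) = 0x6A; 0xBE ⊕ 0x6A = 0xD4.
P4: S = E(K, 0x6A) = 0x93; 0xF9 ⊕ 0x93 = 0x6A.
P5: S = E(K, 0x93) = 0xBC; 0x97 ⊕ 0xBC = 0x2B.
Blocks that differ from the original plaintext: P1.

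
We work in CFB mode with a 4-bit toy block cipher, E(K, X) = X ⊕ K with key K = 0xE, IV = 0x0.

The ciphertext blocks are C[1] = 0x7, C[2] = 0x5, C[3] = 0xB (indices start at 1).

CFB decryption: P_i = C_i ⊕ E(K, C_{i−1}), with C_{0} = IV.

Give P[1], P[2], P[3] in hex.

P[1]: E(K, 0x0) = 0xE; 0x7 ⊕ 0xE = 0x9.
P[2]: E(K, 0x7) = 0x9; 0x5 ⊕ 0x9 = 0xC.
P[3]: E(K, 0x5) = 0xB; 0xB ⊕ 0xB = 0x0.

P[1] = 0x9, P[2] = 0xC, P[3] = 0x0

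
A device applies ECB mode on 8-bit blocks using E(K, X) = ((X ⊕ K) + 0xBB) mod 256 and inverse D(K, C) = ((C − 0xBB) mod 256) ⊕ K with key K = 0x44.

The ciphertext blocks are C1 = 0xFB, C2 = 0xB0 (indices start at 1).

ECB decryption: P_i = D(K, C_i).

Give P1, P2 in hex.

P1 = 0x04, P2 = 0xB1

P1: D(K, 0xFB) = 0x04.
P2: D(K, 0xB0) = 0xB1.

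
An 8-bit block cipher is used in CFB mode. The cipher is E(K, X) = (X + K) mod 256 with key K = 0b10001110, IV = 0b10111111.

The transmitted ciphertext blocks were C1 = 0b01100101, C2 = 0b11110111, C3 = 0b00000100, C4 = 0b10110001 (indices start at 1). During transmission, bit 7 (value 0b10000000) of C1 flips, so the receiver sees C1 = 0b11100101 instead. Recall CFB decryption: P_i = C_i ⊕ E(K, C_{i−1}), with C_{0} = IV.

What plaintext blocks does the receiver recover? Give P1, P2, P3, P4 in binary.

P1 = 0b10101000, P2 = 0b10000100, P3 = 0b10000001, P4 = 0b00100011

Only C1 changed, to 0b11100101. In CFB, a change in C_i flips the same bit in P_i and garbles P_{i+1}. Decrypting the received ciphertext:
P1: E(K, 0b10111111) = 0b01001101; 0b11100101 ⊕ 0b01001101 = 0b10101000.
P2: E(K, 0b11100101) = 0b01110011; 0b11110111 ⊕ 0b01110011 = 0b10000100.
P3: E(K, 0b11110111) = 0b10000101; 0b00000100 ⊕ 0b10000101 = 0b10000001.
P4: E(K, 0b00000100) = 0b10010010; 0b10110001 ⊕ 0b10010010 = 0b00100011.
Blocks that differ from the original plaintext: P1, P2.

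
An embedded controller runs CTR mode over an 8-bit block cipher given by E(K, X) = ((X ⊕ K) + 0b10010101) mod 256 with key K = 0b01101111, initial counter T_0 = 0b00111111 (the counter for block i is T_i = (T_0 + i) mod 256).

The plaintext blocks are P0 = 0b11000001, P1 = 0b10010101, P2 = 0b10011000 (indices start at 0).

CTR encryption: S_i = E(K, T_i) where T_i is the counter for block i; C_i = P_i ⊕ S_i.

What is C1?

C0: T = 0b00111111, S = E(K, T) = 0b11100101; 0b11000001 ⊕ 0b11100101 = 0b00100100.
C1: T = 0b01000000, S = E(K, T) = 0b11000100; 0b10010101 ⊕ 0b11000100 = 0b01010001.

C1 = 0b01010001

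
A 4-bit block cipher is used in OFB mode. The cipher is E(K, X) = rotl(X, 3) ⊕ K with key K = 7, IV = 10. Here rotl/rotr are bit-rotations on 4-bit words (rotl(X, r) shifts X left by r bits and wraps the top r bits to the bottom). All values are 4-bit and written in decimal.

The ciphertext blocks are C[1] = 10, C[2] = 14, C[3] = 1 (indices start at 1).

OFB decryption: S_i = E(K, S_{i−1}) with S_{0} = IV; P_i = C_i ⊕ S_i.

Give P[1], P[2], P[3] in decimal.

P[1] = 8, P[2] = 8, P[3] = 5

P[1]: S = E(K, 10) = 2; 10 ⊕ 2 = 8.
P[2]: S = E(K, 2) = 6; 14 ⊕ 6 = 8.
P[3]: S = E(K, 6) = 4; 1 ⊕ 4 = 5.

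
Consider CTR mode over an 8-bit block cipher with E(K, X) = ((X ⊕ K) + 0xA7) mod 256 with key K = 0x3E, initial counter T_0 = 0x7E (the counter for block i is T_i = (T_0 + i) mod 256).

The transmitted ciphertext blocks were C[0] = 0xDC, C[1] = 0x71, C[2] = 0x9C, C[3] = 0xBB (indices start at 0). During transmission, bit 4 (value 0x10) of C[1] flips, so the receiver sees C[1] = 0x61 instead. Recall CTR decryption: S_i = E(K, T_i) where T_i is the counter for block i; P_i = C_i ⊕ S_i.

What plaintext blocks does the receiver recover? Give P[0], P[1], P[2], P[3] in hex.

P[0] = 0x3B, P[1] = 0x89, P[2] = 0xF9, P[3] = 0xDD

Only C[1] changed, to 0x61. In CTR, a change in C_i flips the same bit in P_i only; the keystream is unaffected. Decrypting the received ciphertext:
P[0]: T = 0x7E, S = E(K, T) = 0xE7; 0xDC ⊕ 0xE7 = 0x3B.
P[1]: T = 0x7F, S = E(K, T) = 0xE8; 0x61 ⊕ 0xE8 = 0x89.
P[2]: T = 0x80, S = E(K, T) = 0x65; 0x9C ⊕ 0x65 = 0xF9.
P[3]: T = 0x81, S = E(K, T) = 0x66; 0xBB ⊕ 0x66 = 0xDD.
Blocks that differ from the original plaintext: P[1].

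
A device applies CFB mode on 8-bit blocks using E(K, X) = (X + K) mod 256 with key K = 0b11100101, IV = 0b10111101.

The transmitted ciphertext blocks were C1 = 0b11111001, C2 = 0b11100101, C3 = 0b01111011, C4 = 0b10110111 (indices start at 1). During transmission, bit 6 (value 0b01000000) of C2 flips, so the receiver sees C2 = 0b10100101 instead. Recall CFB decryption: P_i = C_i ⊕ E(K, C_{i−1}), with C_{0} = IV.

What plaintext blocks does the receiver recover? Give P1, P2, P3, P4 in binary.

P1 = 0b01011011, P2 = 0b01111011, P3 = 0b11110001, P4 = 0b11010111

Only C2 changed, to 0b10100101. In CFB, a change in C_i flips the same bit in P_i and garbles P_{i+1}. Decrypting the received ciphertext:
P1: E(K, 0b10111101) = 0b10100010; 0b11111001 ⊕ 0b10100010 = 0b01011011.
P2: E(K, 0b11111001) = 0b11011110; 0b10100101 ⊕ 0b11011110 = 0b01111011.
P3: E(K, 0b10100101) = 0b10001010; 0b01111011 ⊕ 0b10001010 = 0b11110001.
P4: E(K, 0b01111011) = 0b01100000; 0b10110111 ⊕ 0b01100000 = 0b11010111.
Blocks that differ from the original plaintext: P2, P3.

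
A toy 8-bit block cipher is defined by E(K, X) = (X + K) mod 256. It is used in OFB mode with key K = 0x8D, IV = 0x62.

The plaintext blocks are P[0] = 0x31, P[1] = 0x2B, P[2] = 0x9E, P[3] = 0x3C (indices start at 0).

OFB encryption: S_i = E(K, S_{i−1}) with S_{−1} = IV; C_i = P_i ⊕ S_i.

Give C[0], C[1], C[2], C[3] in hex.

C[0]: S = E(K, 0x62) = 0xEF; 0x31 ⊕ 0xEF = 0xDE.
C[1]: S = E(K, 0xEF) = 0x7C; 0x2B ⊕ 0x7C = 0x57.
C[2]: S = E(K, 0x7C) = 0x09; 0x9E ⊕ 0x09 = 0x97.
C[3]: S = E(K, 0x09) = 0x96; 0x3C ⊕ 0x96 = 0xAA.

C[0] = 0xDE, C[1] = 0x57, C[2] = 0x97, C[3] = 0xAA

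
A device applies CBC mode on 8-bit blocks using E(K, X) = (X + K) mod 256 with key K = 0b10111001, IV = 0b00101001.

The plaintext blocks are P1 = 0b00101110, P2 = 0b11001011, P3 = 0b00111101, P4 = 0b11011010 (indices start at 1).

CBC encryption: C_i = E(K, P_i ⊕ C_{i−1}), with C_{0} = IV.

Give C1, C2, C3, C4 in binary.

C1: P1 ⊕ 0b00101001 = 0b00000111; E(K, 0b00000111) = 0b11000000.
C2: P2 ⊕ 0b11000000 = 0b00001011; E(K, 0b00001011) = 0b11000100.
C3: P3 ⊕ 0b11000100 = 0b11111001; E(K, 0b11111001) = 0b10110010.
C4: P4 ⊕ 0b10110010 = 0b01101000; E(K, 0b01101000) = 0b00100001.

C1 = 0b11000000, C2 = 0b11000100, C3 = 0b10110010, C4 = 0b00100001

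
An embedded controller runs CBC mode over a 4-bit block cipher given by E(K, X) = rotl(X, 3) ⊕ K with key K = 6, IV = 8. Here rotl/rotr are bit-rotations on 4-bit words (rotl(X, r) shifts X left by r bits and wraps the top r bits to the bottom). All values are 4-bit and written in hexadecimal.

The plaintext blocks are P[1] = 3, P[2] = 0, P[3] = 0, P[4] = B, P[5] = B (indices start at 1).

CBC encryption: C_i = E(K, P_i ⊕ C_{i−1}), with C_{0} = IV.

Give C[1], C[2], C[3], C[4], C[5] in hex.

C[1] = B, C[2] = B, C[3] = B, C[4] = 6, C[5] = 8

C[1]: P[1] ⊕ 8 = B; E(K, B) = B.
C[2]: P[2] ⊕ B = B; E(K, B) = B.
C[3]: P[3] ⊕ B = B; E(K, B) = B.
C[4]: P[4] ⊕ B = 0; E(K, 0) = 6.
C[5]: P[5] ⊕ 6 = D; E(K, D) = 8.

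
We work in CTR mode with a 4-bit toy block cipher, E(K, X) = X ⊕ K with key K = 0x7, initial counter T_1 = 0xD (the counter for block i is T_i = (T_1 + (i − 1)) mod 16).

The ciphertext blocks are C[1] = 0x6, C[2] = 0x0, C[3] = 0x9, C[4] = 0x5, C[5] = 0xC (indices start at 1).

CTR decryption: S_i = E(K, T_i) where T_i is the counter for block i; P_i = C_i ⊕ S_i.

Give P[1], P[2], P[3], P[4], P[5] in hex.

P[1]: T = 0xD, S = E(K, T) = 0xA; 0x6 ⊕ 0xA = 0xC.
P[2]: T = 0xE, S = E(K, T) = 0x9; 0x0 ⊕ 0x9 = 0x9.
P[3]: T = 0xF, S = E(K, T) = 0x8; 0x9 ⊕ 0x8 = 0x1.
P[4]: T = 0x0, S = E(K, T) = 0x7; 0x5 ⊕ 0x7 = 0x2.
P[5]: T = 0x1, S = E(K, T) = 0x6; 0xC ⊕ 0x6 = 0xA.

P[1] = 0xC, P[2] = 0x9, P[3] = 0x1, P[4] = 0x2, P[5] = 0xA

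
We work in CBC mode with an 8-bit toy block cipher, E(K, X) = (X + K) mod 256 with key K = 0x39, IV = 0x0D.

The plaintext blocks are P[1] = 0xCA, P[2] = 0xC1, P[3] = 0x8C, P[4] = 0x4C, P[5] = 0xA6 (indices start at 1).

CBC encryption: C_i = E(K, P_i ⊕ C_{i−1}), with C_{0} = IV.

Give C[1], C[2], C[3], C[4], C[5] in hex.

C[1]: P[1] ⊕ 0x0D = 0xC7; E(K, 0xC7) = 0x00.
C[2]: P[2] ⊕ 0x00 = 0xC1; E(K, 0xC1) = 0xFA.
C[3]: P[3] ⊕ 0xFA = 0x76; E(K, 0x76) = 0xAF.
C[4]: P[4] ⊕ 0xAF = 0xE3; E(K, 0xE3) = 0x1C.
C[5]: P[5] ⊕ 0x1C = 0xBA; E(K, 0xBA) = 0xF3.

C[1] = 0x00, C[2] = 0xFA, C[3] = 0xAF, C[4] = 0x1C, C[5] = 0xF3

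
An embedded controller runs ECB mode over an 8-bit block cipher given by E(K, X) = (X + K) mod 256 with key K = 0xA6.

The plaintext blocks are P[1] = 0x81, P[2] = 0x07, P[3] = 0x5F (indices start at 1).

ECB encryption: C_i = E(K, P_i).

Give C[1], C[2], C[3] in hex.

C[1]: E(K, 0x81) = 0x27.
C[2]: E(K, 0x07) = 0xAD.
C[3]: E(K, 0x5F) = 0x05.

C[1] = 0x27, C[2] = 0xAD, C[3] = 0x05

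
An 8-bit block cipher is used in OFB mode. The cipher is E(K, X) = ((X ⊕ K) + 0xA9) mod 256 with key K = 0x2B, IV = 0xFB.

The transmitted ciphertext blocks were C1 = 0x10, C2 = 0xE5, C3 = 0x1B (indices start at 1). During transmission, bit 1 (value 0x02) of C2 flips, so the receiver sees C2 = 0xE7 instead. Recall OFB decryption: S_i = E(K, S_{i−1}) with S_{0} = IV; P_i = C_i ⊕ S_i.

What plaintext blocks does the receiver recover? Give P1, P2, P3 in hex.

Only C2 changed, to 0xE7. In OFB, a change in C_i flips the same bit in P_i only; the keystream is unaffected. Decrypting the received ciphertext:
P1: S = E(K, 0xFB) = 0x79; 0x10 ⊕ 0x79 = 0x69.
P2: S = E(K, 0x79) = 0xFB; 0xE7 ⊕ 0xFB = 0x1C.
P3: S = E(K, 0xFB) = 0x79; 0x1B ⊕ 0x79 = 0x62.
Blocks that differ from the original plaintext: P2.

P1 = 0x69, P2 = 0x1C, P3 = 0x62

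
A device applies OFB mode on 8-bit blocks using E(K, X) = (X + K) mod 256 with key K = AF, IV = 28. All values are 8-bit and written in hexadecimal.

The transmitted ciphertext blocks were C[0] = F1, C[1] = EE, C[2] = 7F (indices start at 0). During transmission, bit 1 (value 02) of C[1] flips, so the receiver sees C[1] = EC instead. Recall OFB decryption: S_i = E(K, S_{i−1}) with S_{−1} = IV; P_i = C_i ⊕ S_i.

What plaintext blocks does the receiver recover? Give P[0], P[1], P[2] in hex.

P[0] = 26, P[1] = 6A, P[2] = 4A

Only C[1] changed, to EC. In OFB, a change in C_i flips the same bit in P_i only; the keystream is unaffected. Decrypting the received ciphertext:
P[0]: S = E(K, 28) = D7; F1 ⊕ D7 = 26.
P[1]: S = E(K, D7) = 86; EC ⊕ 86 = 6A.
P[2]: S = E(K, 86) = 35; 7F ⊕ 35 = 4A.
Blocks that differ from the original plaintext: P[1].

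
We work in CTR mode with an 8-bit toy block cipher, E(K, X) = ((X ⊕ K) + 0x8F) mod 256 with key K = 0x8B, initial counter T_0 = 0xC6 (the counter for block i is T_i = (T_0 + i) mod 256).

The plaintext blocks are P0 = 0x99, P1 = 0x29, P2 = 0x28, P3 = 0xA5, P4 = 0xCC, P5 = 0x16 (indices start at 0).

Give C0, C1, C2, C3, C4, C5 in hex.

C0 = 0x45, C1 = 0xF2, C2 = 0xFA, C3 = 0x74, C4 = 0x1C, C5 = 0xD9

CTR encryption: S_i = E(K, T_i) where T_i is the counter for block i; C_i = P_i ⊕ S_i.
C0: T = 0xC6, S = E(K, T) = 0xDC; 0x99 ⊕ 0xDC = 0x45.
C1: T = 0xC7, S = E(K, T) = 0xDB; 0x29 ⊕ 0xDB = 0xF2.
C2: T = 0xC8, S = E(K, T) = 0xD2; 0x28 ⊕ 0xD2 = 0xFA.
C3: T = 0xC9, S = E(K, T) = 0xD1; 0xA5 ⊕ 0xD1 = 0x74.
C4: T = 0xCA, S = E(K, T) = 0xD0; 0xCC ⊕ 0xD0 = 0x1C.
C5: T = 0xCB, S = E(K, T) = 0xCF; 0x16 ⊕ 0xCF = 0xD9.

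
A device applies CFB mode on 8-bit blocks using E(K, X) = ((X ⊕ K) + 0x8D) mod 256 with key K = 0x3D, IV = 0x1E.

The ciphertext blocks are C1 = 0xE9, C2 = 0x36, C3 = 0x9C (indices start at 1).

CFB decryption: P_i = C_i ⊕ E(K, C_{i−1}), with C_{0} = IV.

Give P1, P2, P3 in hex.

P1 = 0x59, P2 = 0x57, P3 = 0x04

P1: E(K, 0x1E) = 0xB0; 0xE9 ⊕ 0xB0 = 0x59.
P2: E(K, 0xE9) = 0x61; 0x36 ⊕ 0x61 = 0x57.
P3: E(K, 0x36) = 0x98; 0x9C ⊕ 0x98 = 0x04.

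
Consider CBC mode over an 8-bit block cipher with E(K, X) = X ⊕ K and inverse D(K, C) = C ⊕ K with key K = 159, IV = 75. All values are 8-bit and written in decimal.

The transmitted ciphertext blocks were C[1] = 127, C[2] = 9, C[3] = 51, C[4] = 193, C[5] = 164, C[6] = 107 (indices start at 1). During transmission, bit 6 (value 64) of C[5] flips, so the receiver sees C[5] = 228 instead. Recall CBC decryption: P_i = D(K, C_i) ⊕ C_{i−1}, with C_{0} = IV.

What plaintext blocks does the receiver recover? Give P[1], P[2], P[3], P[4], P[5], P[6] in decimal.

P[1] = 171, P[2] = 233, P[3] = 165, P[4] = 109, P[5] = 186, P[6] = 16

Only C[5] changed, to 228. In CBC, a change in C_i garbles P_i and flips the same bit in P_{i+1}. Decrypting the received ciphertext:
P[1]: D(K, 127) = 224; 224 ⊕ 75 = 171.
P[2]: D(K, 9) = 150; 150 ⊕ 127 = 233.
P[3]: D(K, 51) = 172; 172 ⊕ 9 = 165.
P[4]: D(K, 193) = 94; 94 ⊕ 51 = 109.
P[5]: D(K, 228) = 123; 123 ⊕ 193 = 186.
P[6]: D(K, 107) = 244; 244 ⊕ 228 = 16.
Blocks that differ from the original plaintext: P[5], P[6].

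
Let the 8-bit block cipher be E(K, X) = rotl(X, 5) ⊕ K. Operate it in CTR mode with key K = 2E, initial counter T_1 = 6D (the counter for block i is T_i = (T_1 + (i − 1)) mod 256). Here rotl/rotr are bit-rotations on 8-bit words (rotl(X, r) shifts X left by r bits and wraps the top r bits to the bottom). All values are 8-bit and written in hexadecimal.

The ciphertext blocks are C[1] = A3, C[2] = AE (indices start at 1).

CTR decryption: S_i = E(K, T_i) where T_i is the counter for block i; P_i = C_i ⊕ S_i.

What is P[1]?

P[1]: T = 6D, S = E(K, T) = 83; A3 ⊕ 83 = 20.

P[1] = 20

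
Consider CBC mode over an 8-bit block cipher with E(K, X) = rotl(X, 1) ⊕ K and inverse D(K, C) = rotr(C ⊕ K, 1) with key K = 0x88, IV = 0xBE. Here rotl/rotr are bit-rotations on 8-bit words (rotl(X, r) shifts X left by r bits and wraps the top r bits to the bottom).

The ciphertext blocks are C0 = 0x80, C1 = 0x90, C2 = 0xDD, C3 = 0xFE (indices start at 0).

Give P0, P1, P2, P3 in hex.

CBC decryption: P_i = D(K, C_i) ⊕ C_{i−1}, with C_{−1} = IV.
P0: D(K, 0x80) = 0x04; 0x04 ⊕ 0xBE = 0xBA.
P1: D(K, 0x90) = 0x0C; 0x0C ⊕ 0x80 = 0x8C.
P2: D(K, 0xDD) = 0xAA; 0xAA ⊕ 0x90 = 0x3A.
P3: D(K, 0xFE) = 0x3B; 0x3B ⊕ 0xDD = 0xE6.

P0 = 0xBA, P1 = 0x8C, P2 = 0x3A, P3 = 0xE6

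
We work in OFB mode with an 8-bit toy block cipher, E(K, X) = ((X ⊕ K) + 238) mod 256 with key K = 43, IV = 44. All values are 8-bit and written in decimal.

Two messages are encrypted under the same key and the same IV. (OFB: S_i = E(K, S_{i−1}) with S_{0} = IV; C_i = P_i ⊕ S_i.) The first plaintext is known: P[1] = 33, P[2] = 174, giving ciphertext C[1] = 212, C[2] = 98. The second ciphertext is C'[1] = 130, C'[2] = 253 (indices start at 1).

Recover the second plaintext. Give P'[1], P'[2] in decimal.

In OFB with a reused IV, both messages share the same keystream S_i, so C_i ⊕ C'_i = P_i ⊕ P'_i and thus P'_i = P_i ⊕ C_i ⊕ C'_i.
P'[1]: 33 ⊕ 212 ⊕ 130 = 119.
P'[2]: 174 ⊕ 98 ⊕ 253 = 49.

P'[1] = 119, P'[2] = 49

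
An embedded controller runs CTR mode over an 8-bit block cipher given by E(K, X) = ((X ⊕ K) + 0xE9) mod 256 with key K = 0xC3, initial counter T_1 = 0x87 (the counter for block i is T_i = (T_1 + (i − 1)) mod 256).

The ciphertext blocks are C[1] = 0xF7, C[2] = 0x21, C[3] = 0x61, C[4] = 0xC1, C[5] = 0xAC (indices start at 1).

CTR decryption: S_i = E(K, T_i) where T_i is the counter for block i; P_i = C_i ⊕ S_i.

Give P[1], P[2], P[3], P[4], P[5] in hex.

P[1] = 0xDA, P[2] = 0x15, P[3] = 0x52, P[4] = 0xF3, P[5] = 0x9D

P[1]: T = 0x87, S = E(K, T) = 0x2D; 0xF7 ⊕ 0x2D = 0xDA.
P[2]: T = 0x88, S = E(K, T) = 0x34; 0x21 ⊕ 0x34 = 0x15.
P[3]: T = 0x89, S = E(K, T) = 0x33; 0x61 ⊕ 0x33 = 0x52.
P[4]: T = 0x8A, S = E(K, T) = 0x32; 0xC1 ⊕ 0x32 = 0xF3.
P[5]: T = 0x8B, S = E(K, T) = 0x31; 0xAC ⊕ 0x31 = 0x9D.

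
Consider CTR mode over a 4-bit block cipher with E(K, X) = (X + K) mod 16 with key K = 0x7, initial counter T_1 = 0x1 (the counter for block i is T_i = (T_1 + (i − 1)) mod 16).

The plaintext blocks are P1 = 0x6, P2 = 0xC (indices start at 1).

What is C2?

C2 = 0x5

CTR encryption: S_i = E(K, T_i) where T_i is the counter for block i; C_i = P_i ⊕ S_i.
C1: T = 0x1, S = E(K, T) = 0x8; 0x6 ⊕ 0x8 = 0xE.
C2: T = 0x2, S = E(K, T) = 0x9; 0xC ⊕ 0x9 = 0x5.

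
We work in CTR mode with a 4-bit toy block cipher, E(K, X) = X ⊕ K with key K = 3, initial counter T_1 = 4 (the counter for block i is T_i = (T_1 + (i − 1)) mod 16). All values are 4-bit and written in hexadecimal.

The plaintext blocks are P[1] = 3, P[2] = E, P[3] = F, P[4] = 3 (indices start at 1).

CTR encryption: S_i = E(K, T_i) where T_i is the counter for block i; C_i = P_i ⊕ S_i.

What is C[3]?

C[3] = A

C[1]: T = 4, S = E(K, T) = 7; 3 ⊕ 7 = 4.
C[2]: T = 5, S = E(K, T) = 6; E ⊕ 6 = 8.
C[3]: T = 6, S = E(K, T) = 5; F ⊕ 5 = A.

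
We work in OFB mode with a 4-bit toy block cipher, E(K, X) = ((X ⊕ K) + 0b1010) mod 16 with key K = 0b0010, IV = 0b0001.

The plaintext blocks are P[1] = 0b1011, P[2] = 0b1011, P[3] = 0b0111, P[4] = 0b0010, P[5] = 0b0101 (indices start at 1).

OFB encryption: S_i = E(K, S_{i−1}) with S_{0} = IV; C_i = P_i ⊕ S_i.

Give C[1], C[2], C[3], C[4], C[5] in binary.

C[1] = 0b0110, C[2] = 0b0010, C[3] = 0b0010, C[4] = 0b0011, C[5] = 0b1000

C[1]: S = E(K, 0b0001) = 0b1101; 0b1011 ⊕ 0b1101 = 0b0110.
C[2]: S = E(K, 0b1101) = 0b1001; 0b1011 ⊕ 0b1001 = 0b0010.
C[3]: S = E(K, 0b1001) = 0b0101; 0b0111 ⊕ 0b0101 = 0b0010.
C[4]: S = E(K, 0b0101) = 0b0001; 0b0010 ⊕ 0b0001 = 0b0011.
C[5]: S = E(K, 0b0001) = 0b1101; 0b0101 ⊕ 0b1101 = 0b1000.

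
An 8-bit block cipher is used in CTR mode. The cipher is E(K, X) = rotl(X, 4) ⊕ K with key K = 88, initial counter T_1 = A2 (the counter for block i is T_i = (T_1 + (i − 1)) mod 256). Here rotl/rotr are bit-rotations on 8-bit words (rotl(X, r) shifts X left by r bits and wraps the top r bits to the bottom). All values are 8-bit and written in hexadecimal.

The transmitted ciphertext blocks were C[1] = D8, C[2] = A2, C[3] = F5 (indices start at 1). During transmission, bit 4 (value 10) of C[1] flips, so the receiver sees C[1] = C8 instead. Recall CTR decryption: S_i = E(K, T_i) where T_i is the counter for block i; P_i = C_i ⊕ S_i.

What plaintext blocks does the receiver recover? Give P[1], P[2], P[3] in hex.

Only C[1] changed, to C8. In CTR, a change in C_i flips the same bit in P_i only; the keystream is unaffected. Decrypting the received ciphertext:
P[1]: T = A2, S = E(K, T) = A2; C8 ⊕ A2 = 6A.
P[2]: T = A3, S = E(K, T) = B2; A2 ⊕ B2 = 10.
P[3]: T = A4, S = E(K, T) = C2; F5 ⊕ C2 = 37.
Blocks that differ from the original plaintext: P[1].

P[1] = 6A, P[2] = 10, P[3] = 37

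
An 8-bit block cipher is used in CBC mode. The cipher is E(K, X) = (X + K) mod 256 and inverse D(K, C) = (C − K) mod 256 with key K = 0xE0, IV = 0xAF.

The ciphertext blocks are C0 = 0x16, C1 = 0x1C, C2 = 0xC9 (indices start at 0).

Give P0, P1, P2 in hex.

P0 = 0x99, P1 = 0x2A, P2 = 0xF5

CBC decryption: P_i = D(K, C_i) ⊕ C_{i−1}, with C_{−1} = IV.
P0: D(K, 0x16) = 0x36; 0x36 ⊕ 0xAF = 0x99.
P1: D(K, 0x1C) = 0x3C; 0x3C ⊕ 0x16 = 0x2A.
P2: D(K, 0xC9) = 0xE9; 0xE9 ⊕ 0x1C = 0xF5.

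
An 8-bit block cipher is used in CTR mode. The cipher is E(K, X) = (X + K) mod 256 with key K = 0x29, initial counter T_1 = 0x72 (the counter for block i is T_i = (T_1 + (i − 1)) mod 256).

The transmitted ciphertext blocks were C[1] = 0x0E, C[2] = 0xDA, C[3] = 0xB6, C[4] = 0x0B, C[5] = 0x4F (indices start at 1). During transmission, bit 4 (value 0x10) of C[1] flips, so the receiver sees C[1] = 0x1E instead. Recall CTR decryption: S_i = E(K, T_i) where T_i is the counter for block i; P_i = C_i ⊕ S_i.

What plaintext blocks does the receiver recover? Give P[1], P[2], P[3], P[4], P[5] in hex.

Only C[1] changed, to 0x1E. In CTR, a change in C_i flips the same bit in P_i only; the keystream is unaffected. Decrypting the received ciphertext:
P[1]: T = 0x72, S = E(K, T) = 0x9B; 0x1E ⊕ 0x9B = 0x85.
P[2]: T = 0x73, S = E(K, T) = 0x9C; 0xDA ⊕ 0x9C = 0x46.
P[3]: T = 0x74, S = E(K, T) = 0x9D; 0xB6 ⊕ 0x9D = 0x2B.
P[4]: T = 0x75, S = E(K, T) = 0x9E; 0x0B ⊕ 0x9E = 0x95.
P[5]: T = 0x76, S = E(K, T) = 0x9F; 0x4F ⊕ 0x9F = 0xD0.
Blocks that differ from the original plaintext: P[1].

P[1] = 0x85, P[2] = 0x46, P[3] = 0x2B, P[4] = 0x95, P[5] = 0xD0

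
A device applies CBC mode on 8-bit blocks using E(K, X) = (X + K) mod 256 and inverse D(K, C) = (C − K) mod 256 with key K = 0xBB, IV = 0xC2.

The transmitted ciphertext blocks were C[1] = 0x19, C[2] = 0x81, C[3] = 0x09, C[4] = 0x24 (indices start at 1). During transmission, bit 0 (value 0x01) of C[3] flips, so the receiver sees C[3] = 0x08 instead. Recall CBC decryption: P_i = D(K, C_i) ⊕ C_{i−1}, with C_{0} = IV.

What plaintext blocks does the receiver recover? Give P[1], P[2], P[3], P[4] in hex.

Only C[3] changed, to 0x08. In CBC, a change in C_i garbles P_i and flips the same bit in P_{i+1}. Decrypting the received ciphertext:
P[1]: D(K, 0x19) = 0x5E; 0x5E ⊕ 0xC2 = 0x9C.
P[2]: D(K, 0x81) = 0xC6; 0xC6 ⊕ 0x19 = 0xDF.
P[3]: D(K, 0x08) = 0x4D; 0x4D ⊕ 0x81 = 0xCC.
P[4]: D(K, 0x24) = 0x69; 0x69 ⊕ 0x08 = 0x61.
Blocks that differ from the original plaintext: P[3], P[4].

P[1] = 0x9C, P[2] = 0xDF, P[3] = 0xCC, P[4] = 0x61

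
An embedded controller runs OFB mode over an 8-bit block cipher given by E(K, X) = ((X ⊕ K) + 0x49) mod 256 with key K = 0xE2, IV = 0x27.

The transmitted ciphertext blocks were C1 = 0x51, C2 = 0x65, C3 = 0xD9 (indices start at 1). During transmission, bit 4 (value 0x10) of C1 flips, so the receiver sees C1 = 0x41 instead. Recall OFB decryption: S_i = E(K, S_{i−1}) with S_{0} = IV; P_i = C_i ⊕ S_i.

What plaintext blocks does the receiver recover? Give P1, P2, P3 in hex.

P1 = 0x4F, P2 = 0x50, P3 = 0xF9

Only C1 changed, to 0x41. In OFB, a change in C_i flips the same bit in P_i only; the keystream is unaffected. Decrypting the received ciphertext:
P1: S = E(K, 0x27) = 0x0E; 0x41 ⊕ 0x0E = 0x4F.
P2: S = E(K, 0x0E) = 0x35; 0x65 ⊕ 0x35 = 0x50.
P3: S = E(K, 0x35) = 0x20; 0xD9 ⊕ 0x20 = 0xF9.
Blocks that differ from the original plaintext: P1.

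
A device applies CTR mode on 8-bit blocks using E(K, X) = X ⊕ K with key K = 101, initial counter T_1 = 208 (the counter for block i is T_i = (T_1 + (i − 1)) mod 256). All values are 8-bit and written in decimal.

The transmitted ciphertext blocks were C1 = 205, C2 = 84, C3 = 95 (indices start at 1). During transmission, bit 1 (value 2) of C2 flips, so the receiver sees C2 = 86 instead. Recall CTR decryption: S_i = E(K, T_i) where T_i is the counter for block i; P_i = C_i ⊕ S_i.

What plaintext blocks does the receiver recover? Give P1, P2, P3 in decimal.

Only C2 changed, to 86. In CTR, a change in C_i flips the same bit in P_i only; the keystream is unaffected. Decrypting the received ciphertext:
P1: T = 208, S = E(K, T) = 181; 205 ⊕ 181 = 120.
P2: T = 209, S = E(K, T) = 180; 86 ⊕ 180 = 226.
P3: T = 210, S = E(K, T) = 183; 95 ⊕ 183 = 232.
Blocks that differ from the original plaintext: P2.

P1 = 120, P2 = 226, P3 = 232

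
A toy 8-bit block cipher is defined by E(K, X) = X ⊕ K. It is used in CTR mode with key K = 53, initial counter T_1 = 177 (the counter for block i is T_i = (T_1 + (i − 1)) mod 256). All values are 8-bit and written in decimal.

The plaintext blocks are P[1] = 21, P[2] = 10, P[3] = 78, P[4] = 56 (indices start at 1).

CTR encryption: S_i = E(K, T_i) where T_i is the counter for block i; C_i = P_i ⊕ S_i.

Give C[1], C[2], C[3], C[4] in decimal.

C[1]: T = 177, S = E(K, T) = 132; 21 ⊕ 132 = 145.
C[2]: T = 178, S = E(K, T) = 135; 10 ⊕ 135 = 141.
C[3]: T = 179, S = E(K, T) = 134; 78 ⊕ 134 = 200.
C[4]: T = 180, S = E(K, T) = 129; 56 ⊕ 129 = 185.

C[1] = 145, C[2] = 141, C[3] = 200, C[4] = 185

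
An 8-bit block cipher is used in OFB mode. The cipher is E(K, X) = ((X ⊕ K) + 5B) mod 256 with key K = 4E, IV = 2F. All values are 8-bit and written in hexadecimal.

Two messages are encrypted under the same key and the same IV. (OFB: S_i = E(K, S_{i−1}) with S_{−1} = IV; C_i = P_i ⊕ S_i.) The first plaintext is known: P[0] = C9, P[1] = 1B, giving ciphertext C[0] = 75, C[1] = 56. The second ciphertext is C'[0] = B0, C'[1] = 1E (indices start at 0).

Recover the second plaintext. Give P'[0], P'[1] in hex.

In OFB with a reused IV, both messages share the same keystream S_i, so C_i ⊕ C'_i = P_i ⊕ P'_i and thus P'_i = P_i ⊕ C_i ⊕ C'_i.
P'[0]: C9 ⊕ 75 ⊕ B0 = 0C.
P'[1]: 1B ⊕ 56 ⊕ 1E = 53.

P'[0] = 0C, P'[1] = 53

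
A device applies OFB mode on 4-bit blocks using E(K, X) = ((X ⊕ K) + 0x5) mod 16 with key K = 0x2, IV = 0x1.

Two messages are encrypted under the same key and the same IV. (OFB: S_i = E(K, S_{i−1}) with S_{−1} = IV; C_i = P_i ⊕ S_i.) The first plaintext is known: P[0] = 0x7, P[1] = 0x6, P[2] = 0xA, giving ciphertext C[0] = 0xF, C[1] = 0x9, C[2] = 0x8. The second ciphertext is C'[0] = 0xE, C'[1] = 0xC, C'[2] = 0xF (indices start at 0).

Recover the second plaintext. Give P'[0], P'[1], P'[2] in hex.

P'[0] = 0x6, P'[1] = 0x3, P'[2] = 0xD

In OFB with a reused IV, both messages share the same keystream S_i, so C_i ⊕ C'_i = P_i ⊕ P'_i and thus P'_i = P_i ⊕ C_i ⊕ C'_i.
P'[0]: 0x7 ⊕ 0xF ⊕ 0xE = 0x6.
P'[1]: 0x6 ⊕ 0x9 ⊕ 0xC = 0x3.
P'[2]: 0xA ⊕ 0x8 ⊕ 0xF = 0xD.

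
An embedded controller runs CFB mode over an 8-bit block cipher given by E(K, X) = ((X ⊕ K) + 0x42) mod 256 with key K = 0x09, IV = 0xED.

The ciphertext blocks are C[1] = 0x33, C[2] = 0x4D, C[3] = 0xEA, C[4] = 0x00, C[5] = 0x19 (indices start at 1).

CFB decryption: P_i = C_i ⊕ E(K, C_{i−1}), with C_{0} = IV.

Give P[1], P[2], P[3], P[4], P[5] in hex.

P[1]: E(K, 0xED) = 0x26; 0x33 ⊕ 0x26 = 0x15.
P[2]: E(K, 0x33) = 0x7C; 0x4D ⊕ 0x7C = 0x31.
P[3]: E(K, 0x4D) = 0x86; 0xEA ⊕ 0x86 = 0x6C.
P[4]: E(K, 0xEA) = 0x25; 0x00 ⊕ 0x25 = 0x25.
P[5]: E(K, 0x00) = 0x4B; 0x19 ⊕ 0x4B = 0x52.

P[1] = 0x15, P[2] = 0x31, P[3] = 0x6C, P[4] = 0x25, P[5] = 0x52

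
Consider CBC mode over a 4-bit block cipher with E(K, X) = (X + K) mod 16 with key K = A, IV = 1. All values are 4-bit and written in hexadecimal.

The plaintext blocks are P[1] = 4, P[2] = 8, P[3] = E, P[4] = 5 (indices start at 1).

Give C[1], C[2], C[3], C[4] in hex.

CBC encryption: C_i = E(K, P_i ⊕ C_{i−1}), with C_{0} = IV.
C[1]: P[1] ⊕ 1 = 5; E(K, 5) = F.
C[2]: P[2] ⊕ F = 7; E(K, 7) = 1.
C[3]: P[3] ⊕ 1 = F; E(K, F) = 9.
C[4]: P[4] ⊕ 9 = C; E(K, C) = 6.

C[1] = F, C[2] = 1, C[3] = 9, C[4] = 6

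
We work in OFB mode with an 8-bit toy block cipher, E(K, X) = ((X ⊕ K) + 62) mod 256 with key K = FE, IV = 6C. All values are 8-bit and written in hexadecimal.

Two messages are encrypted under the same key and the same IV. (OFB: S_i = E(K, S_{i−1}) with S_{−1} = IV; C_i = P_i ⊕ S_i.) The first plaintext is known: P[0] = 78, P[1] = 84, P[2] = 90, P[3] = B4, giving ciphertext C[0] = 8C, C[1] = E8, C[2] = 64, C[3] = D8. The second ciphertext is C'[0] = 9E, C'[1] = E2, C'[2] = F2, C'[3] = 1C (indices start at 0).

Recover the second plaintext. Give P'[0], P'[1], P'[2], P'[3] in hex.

P'[0] = 6A, P'[1] = 8E, P'[2] = 06, P'[3] = 70

In OFB with a reused IV, both messages share the same keystream S_i, so C_i ⊕ C'_i = P_i ⊕ P'_i and thus P'_i = P_i ⊕ C_i ⊕ C'_i.
P'[0]: 78 ⊕ 8C ⊕ 9E = 6A.
P'[1]: 84 ⊕ E8 ⊕ E2 = 8E.
P'[2]: 90 ⊕ 64 ⊕ F2 = 06.
P'[3]: B4 ⊕ D8 ⊕ 1C = 70.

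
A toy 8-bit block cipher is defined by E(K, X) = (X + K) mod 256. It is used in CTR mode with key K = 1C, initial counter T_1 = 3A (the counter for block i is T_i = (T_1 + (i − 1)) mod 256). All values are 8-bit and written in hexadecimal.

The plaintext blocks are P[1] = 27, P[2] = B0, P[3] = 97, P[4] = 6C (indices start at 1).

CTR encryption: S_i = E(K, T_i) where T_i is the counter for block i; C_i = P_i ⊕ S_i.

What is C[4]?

C[1]: T = 3A, S = E(K, T) = 56; 27 ⊕ 56 = 71.
C[2]: T = 3B, S = E(K, T) = 57; B0 ⊕ 57 = E7.
C[3]: T = 3C, S = E(K, T) = 58; 97 ⊕ 58 = CF.
C[4]: T = 3D, S = E(K, T) = 59; 6C ⊕ 59 = 35.

C[4] = 35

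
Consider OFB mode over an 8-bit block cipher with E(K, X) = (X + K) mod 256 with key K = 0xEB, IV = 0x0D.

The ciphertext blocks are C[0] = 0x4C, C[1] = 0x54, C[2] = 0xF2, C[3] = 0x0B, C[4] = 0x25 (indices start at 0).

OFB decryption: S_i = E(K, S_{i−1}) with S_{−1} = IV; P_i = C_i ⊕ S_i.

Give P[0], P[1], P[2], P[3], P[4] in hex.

P[0]: S = E(K, 0x0D) = 0xF8; 0x4C ⊕ 0xF8 = 0xB4.
P[1]: S = E(K, 0xF8) = 0xE3; 0x54 ⊕ 0xE3 = 0xB7.
P[2]: S = E(K, 0xE3) = 0xCE; 0xF2 ⊕ 0xCE = 0x3C.
P[3]: S = E(K, 0xCE) = 0xB9; 0x0B ⊕ 0xB9 = 0xB2.
P[4]: S = E(K, 0xB9) = 0xA4; 0x25 ⊕ 0xA4 = 0x81.

P[0] = 0xB4, P[1] = 0xB7, P[2] = 0x3C, P[3] = 0xB2, P[4] = 0x81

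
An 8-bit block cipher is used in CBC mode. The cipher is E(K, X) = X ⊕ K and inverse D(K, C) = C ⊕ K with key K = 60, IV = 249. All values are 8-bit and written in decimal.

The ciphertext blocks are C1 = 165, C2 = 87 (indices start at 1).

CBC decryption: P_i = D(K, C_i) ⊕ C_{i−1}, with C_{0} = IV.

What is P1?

P1 = 96

P1: D(K, 165) = 153; 153 ⊕ 249 = 96.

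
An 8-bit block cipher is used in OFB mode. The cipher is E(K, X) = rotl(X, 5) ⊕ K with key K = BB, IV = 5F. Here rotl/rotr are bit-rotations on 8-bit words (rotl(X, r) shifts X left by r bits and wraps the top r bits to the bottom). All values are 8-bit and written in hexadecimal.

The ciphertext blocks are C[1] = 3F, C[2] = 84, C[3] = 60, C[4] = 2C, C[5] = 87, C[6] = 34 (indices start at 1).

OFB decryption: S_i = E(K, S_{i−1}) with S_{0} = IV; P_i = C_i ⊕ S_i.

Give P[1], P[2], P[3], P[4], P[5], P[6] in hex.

P[1] = 6F, P[2] = 35, P[3] = ED, P[4] = 26, P[5] = 7D, P[6] = D0

P[1]: S = E(K, 5F) = 50; 3F ⊕ 50 = 6F.
P[2]: S = E(K, 50) = B1; 84 ⊕ B1 = 35.
P[3]: S = E(K, B1) = 8D; 60 ⊕ 8D = ED.
P[4]: S = E(K, 8D) = 0A; 2C ⊕ 0A = 26.
P[5]: S = E(K, 0A) = FA; 87 ⊕ FA = 7D.
P[6]: S = E(K, FA) = E4; 34 ⊕ E4 = D0.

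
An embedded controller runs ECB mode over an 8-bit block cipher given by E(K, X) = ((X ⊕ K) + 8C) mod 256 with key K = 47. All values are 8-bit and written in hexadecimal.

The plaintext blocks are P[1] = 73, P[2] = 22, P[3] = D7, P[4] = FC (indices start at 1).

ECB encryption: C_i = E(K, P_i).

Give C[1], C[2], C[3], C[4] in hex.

C[1]: E(K, 73) = C0.
C[2]: E(K, 22) = F1.
C[3]: E(K, D7) = 1C.
C[4]: E(K, FC) = 47.

C[1] = C0, C[2] = F1, C[3] = 1C, C[4] = 47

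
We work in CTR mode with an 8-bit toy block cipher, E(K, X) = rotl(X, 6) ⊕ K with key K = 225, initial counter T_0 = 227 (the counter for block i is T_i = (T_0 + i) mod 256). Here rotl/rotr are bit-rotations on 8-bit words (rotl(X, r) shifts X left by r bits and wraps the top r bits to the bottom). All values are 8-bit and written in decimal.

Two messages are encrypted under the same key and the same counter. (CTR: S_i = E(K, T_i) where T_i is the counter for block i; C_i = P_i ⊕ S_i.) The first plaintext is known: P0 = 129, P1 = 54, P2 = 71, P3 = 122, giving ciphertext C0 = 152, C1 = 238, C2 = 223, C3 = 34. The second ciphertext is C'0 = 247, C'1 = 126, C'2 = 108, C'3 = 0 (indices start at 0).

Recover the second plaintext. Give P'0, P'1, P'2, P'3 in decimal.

In CTR with a reused counter, both messages share the same keystream S_i, so C_i ⊕ C'_i = P_i ⊕ P'_i and thus P'_i = P_i ⊕ C_i ⊕ C'_i.
P'0: 129 ⊕ 152 ⊕ 247 = 238.
P'1: 54 ⊕ 238 ⊕ 126 = 166.
P'2: 71 ⊕ 223 ⊕ 108 = 244.
P'3: 122 ⊕ 34 ⊕ 0 = 88.

P'0 = 238, P'1 = 166, P'2 = 244, P'3 = 88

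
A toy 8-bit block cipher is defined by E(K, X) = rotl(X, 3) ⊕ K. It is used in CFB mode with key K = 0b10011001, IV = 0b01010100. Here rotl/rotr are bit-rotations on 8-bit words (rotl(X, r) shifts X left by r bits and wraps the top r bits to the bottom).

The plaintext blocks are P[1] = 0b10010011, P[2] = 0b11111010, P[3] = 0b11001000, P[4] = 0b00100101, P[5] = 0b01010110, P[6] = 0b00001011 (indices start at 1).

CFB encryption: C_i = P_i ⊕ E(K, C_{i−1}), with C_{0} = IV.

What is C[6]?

C[6] = 0b00000011

C[1]: E(K, 0b01010100) = 0b00111011; 0b10010011 ⊕ 0b00111011 = 0b10101000.
C[2]: E(K, 0b10101000) = 0b11011100; 0b11111010 ⊕ 0b11011100 = 0b00100110.
C[3]: E(K, 0b00100110) = 0b10101000; 0b11001000 ⊕ 0b10101000 = 0b01100000.
C[4]: E(K, 0b01100000) = 0b10011010; 0b00100101 ⊕ 0b10011010 = 0b10111111.
C[5]: E(K, 0b10111111) = 0b01100100; 0b01010110 ⊕ 0b01100100 = 0b00110010.
C[6]: E(K, 0b00110010) = 0b00001000; 0b00001011 ⊕ 0b00001000 = 0b00000011.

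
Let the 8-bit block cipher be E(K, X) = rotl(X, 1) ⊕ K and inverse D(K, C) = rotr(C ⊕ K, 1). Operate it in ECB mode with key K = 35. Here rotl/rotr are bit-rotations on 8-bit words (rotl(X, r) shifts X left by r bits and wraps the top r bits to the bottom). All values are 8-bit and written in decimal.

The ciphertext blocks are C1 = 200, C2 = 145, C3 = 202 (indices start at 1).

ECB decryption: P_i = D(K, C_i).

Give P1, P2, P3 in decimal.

P1: D(K, 200) = 245.
P2: D(K, 145) = 89.
P3: D(K, 202) = 244.

P1 = 245, P2 = 89, P3 = 244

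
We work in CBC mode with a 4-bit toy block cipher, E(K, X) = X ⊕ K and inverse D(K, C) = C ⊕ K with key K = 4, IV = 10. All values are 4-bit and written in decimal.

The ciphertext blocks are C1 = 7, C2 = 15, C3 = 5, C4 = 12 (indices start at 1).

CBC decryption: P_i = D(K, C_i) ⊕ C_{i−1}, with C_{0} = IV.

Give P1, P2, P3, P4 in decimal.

P1: D(K, 7) = 3; 3 ⊕ 10 = 9.
P2: D(K, 15) = 11; 11 ⊕ 7 = 12.
P3: D(K, 5) = 1; 1 ⊕ 15 = 14.
P4: D(K, 12) = 8; 8 ⊕ 5 = 13.

P1 = 9, P2 = 12, P3 = 14, P4 = 13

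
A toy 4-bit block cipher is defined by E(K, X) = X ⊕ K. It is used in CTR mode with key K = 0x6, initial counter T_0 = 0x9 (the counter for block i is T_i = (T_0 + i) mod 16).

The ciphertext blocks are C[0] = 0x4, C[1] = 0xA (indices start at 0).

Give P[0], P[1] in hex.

CTR decryption: S_i = E(K, T_i) where T_i is the counter for block i; P_i = C_i ⊕ S_i.
P[0]: T = 0x9, S = E(K, T) = 0xF; 0x4 ⊕ 0xF = 0xB.
P[1]: T = 0xA, S = E(K, T) = 0xC; 0xA ⊕ 0xC = 0x6.

P[0] = 0xB, P[1] = 0x6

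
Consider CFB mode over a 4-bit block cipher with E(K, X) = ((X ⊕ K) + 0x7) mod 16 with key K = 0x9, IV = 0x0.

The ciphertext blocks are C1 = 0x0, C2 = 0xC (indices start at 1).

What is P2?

CFB decryption: P_i = C_i ⊕ E(K, C_{i−1}), with C_{0} = IV.
P2: E(K, 0x0) = 0x0; 0xC ⊕ 0x0 = 0xC.

P2 = 0xC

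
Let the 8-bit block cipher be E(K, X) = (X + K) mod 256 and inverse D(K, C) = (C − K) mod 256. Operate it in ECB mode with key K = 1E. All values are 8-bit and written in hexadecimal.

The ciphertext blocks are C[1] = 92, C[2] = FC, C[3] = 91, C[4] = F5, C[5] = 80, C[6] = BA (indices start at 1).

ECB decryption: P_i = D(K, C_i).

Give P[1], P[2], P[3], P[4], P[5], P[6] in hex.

P[1] = 74, P[2] = DE, P[3] = 73, P[4] = D7, P[5] = 62, P[6] = 9C

P[1]: D(K, 92) = 74.
P[2]: D(K, FC) = DE.
P[3]: D(K, 91) = 73.
P[4]: D(K, F5) = D7.
P[5]: D(K, 80) = 62.
P[6]: D(K, BA) = 9C.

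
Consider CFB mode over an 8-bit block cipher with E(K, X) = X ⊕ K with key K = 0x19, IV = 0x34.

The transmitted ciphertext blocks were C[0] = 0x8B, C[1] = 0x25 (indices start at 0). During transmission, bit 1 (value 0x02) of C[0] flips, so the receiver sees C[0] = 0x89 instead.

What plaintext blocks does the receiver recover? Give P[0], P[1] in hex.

P[0] = 0xA4, P[1] = 0xB5

CFB decryption: P_i = C_i ⊕ E(K, C_{i−1}), with C_{−1} = IV.
Only C[0] changed, to 0x89. In CFB, a change in C_i flips the same bit in P_i and garbles P_{i+1}. Decrypting the received ciphertext:
P[0]: E(K, 0x34) = 0x2D; 0x89 ⊕ 0x2D = 0xA4.
P[1]: E(K, 0x89) = 0x90; 0x25 ⊕ 0x90 = 0xB5.
Blocks that differ from the original plaintext: P[0], P[1].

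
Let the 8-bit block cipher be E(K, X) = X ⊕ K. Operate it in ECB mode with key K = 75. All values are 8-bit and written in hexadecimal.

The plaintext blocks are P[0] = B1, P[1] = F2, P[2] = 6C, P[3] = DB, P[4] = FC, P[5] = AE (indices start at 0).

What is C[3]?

ECB encryption: C_i = E(K, P_i).
C[3]: E(K, DB) = AE.

C[3] = AE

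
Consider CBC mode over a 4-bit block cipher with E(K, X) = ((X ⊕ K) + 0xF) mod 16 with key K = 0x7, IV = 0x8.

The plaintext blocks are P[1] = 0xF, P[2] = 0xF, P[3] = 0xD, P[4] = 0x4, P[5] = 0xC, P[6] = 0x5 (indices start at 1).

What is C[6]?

CBC encryption: C_i = E(K, P_i ⊕ C_{i−1}), with C_{0} = IV.
C[1]: P[1] ⊕ 0x8 = 0x7; E(K, 0x7) = 0xF.
C[2]: P[2] ⊕ 0xF = 0x0; E(K, 0x0) = 0x6.
C[3]: P[3] ⊕ 0x6 = 0xB; E(K, 0xB) = 0xB.
C[4]: P[4] ⊕ 0xB = 0xF; E(K, 0xF) = 0x7.
C[5]: P[5] ⊕ 0x7 = 0xB; E(K, 0xB) = 0xB.
C[6]: P[6] ⊕ 0xB = 0xE; E(K, 0xE) = 0x8.

C[6] = 0x8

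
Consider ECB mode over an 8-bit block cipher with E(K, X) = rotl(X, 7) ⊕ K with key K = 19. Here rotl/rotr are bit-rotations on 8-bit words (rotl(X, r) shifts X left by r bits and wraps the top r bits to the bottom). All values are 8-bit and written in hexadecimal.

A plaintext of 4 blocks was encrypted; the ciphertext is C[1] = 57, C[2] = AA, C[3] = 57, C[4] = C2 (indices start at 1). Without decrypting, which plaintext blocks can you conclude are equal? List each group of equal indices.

P[1] = P[3]

ECB encrypts each block independently with the same key, so equal ciphertext blocks imply equal plaintext blocks.
C[1] = C[3] = 57, so P[1] = P[3].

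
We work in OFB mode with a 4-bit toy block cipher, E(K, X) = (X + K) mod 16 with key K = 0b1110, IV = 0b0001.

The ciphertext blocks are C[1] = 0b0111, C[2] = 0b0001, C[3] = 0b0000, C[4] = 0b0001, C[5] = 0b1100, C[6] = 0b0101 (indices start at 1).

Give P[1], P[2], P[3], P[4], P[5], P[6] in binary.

OFB decryption: S_i = E(K, S_{i−1}) with S_{0} = IV; P_i = C_i ⊕ S_i.
P[1]: S = E(K, 0b0001) = 0b1111; 0b0111 ⊕ 0b1111 = 0b1000.
P[2]: S = E(K, 0b1111) = 0b1101; 0b0001 ⊕ 0b1101 = 0b1100.
P[3]: S = E(K, 0b1101) = 0b1011; 0b0000 ⊕ 0b1011 = 0b1011.
P[4]: S = E(K, 0b1011) = 0b1001; 0b0001 ⊕ 0b1001 = 0b1000.
P[5]: S = E(K, 0b1001) = 0b0111; 0b1100 ⊕ 0b0111 = 0b1011.
P[6]: S = E(K, 0b0111) = 0b0101; 0b0101 ⊕ 0b0101 = 0b0000.

P[1] = 0b1000, P[2] = 0b1100, P[3] = 0b1011, P[4] = 0b1000, P[5] = 0b1011, P[6] = 0b0000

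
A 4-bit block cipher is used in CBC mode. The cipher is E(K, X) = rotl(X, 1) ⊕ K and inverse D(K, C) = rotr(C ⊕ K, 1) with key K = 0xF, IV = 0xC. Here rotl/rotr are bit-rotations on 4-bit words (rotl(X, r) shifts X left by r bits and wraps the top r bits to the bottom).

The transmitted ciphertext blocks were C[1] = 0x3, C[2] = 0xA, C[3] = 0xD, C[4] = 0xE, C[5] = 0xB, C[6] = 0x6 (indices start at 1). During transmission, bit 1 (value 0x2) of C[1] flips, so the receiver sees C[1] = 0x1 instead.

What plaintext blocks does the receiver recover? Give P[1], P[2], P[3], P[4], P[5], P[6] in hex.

P[1] = 0xB, P[2] = 0xB, P[3] = 0xB, P[4] = 0x5, P[5] = 0xC, P[6] = 0x7

CBC decryption: P_i = D(K, C_i) ⊕ C_{i−1}, with C_{0} = IV.
Only C[1] changed, to 0x1. In CBC, a change in C_i garbles P_i and flips the same bit in P_{i+1}. Decrypting the received ciphertext:
P[1]: D(K, 0x1) = 0x7; 0x7 ⊕ 0xC = 0xB.
P[2]: D(K, 0xA) = 0xA; 0xA ⊕ 0x1 = 0xB.
P[3]: D(K, 0xD) = 0x1; 0x1 ⊕ 0xA = 0xB.
P[4]: D(K, 0xE) = 0x8; 0x8 ⊕ 0xD = 0x5.
P[5]: D(K, 0xB) = 0x2; 0x2 ⊕ 0xE = 0xC.
P[6]: D(K, 0x6) = 0xC; 0xC ⊕ 0xB = 0x7.
Blocks that differ from the original plaintext: P[1], P[2].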